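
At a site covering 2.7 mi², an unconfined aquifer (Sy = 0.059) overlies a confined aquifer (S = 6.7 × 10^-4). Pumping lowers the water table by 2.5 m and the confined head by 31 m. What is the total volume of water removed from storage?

ΔV ≈ 1.18 × 10^6 m³

A = 2.7 mi² = 6.993 × 10^6 m²
Unconfined: ΔV_u = Sy × A × Δh_u = 0.059 × 6.993 × 10^6 × 2.5 = 1.031 × 10^6 m³
Confined: ΔV_c = S × A × Δh_c = 6.7 × 10^-4 × 6.993 × 10^6 × 31 = 1.452 × 10^5 m³
Total ΔV = 1.031 × 10^6 + 1.452 × 10^5 = 1.177 × 10^6 m³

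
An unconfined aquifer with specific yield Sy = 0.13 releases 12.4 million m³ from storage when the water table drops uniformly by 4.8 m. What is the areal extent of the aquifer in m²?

A ≈ 1.99 × 10^7 m²

ΔV = 12.4 million m³ = 1.24 × 10^7 m³
A = ΔV / (Sy × Δh) = 1.24 × 10^7 / (0.13 × 4.8) = 1.987 × 10^7 m²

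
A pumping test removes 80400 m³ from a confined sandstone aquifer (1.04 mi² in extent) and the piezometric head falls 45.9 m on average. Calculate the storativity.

S ≈ 6.5 × 10^-4

A = 1.04 mi² = 2.694 × 10^6 m²
S = ΔV / (A × Δh) = 80400 m³ / (2.694 × 10^6 m² × 45.9 m) = 6.503 × 10^-4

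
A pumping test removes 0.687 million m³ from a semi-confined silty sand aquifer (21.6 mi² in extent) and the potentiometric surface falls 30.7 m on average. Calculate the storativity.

A = 21.6 mi² = 5.594 × 10^7 m²
ΔV = 0.687 million m³ = 6.87 × 10^5 m³
S = ΔV / (A × Δh) = 6.87 × 10^5 m³ / (5.594 × 10^7 m² × 30.7 m) = 4 × 10^-4

S ≈ 4 × 10^-4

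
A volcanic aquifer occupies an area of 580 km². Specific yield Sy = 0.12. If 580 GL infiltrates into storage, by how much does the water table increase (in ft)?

Δh ≈ 27.3 ft

A = 580 km² = 5.8 × 10^8 m²
ΔV = 580 GL = 5.8 × 10^8 m³
Δh = ΔV / (Sy × A) = 5.8 × 10^8 m³ / (0.12 × 5.8 × 10^8 m²) = 8.333 m
Δh = 8.333 m = 27.34 ft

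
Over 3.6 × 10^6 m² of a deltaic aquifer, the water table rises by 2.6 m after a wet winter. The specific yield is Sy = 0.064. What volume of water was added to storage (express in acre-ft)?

ΔV ≈ 486 acre-ft

ΔV = Sy × A × Δh = 0.064 × 3.6 × 10^6 m² × 2.6 m = 5.99 × 10^5 m³
ΔV = 5.99 × 10^5 m³ = 485.6 acre-ft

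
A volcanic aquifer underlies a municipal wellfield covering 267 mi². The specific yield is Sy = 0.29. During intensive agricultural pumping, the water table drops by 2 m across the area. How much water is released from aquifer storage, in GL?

A = 267 mi² = 6.915 × 10^8 m²
ΔV = Sy × A × Δh = 0.29 × 6.915 × 10^8 m² × 2 m = 4.011 × 10^8 m³
ΔV = 4.011 × 10^8 m³ = 401.1 GL

ΔV ≈ 401 GL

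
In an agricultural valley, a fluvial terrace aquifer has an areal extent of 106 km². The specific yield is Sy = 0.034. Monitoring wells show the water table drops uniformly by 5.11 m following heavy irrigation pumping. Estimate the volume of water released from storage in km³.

ΔV ≈ 0.0184 km³

A = 106 km² = 1.06 × 10^8 m²
ΔV = Sy × A × Δh = 0.034 × 1.06 × 10^8 m² × 5.11 m = 1.842 × 10^7 m³
ΔV = 1.842 × 10^7 m³ = 0.01842 km³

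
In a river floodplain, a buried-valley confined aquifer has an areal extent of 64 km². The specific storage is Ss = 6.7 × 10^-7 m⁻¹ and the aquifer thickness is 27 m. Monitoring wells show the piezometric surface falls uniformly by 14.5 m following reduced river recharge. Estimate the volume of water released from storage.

ΔV ≈ 16800 m³

S = Ss × b = 6.7 × 10^-7 m⁻¹ × 27 m = 1.809 × 10^-5
A = 64 km² = 6.4 × 10^7 m²
ΔV = S × A × Δh = 1.809 × 10^-5 × 6.4 × 10^7 m² × 14.5 m = 16790 m³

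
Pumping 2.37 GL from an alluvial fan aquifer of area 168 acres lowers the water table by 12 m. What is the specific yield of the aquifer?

A = 168 acres = 6.799 × 10^5 m²
ΔV = 2.37 GL = 2.37 × 10^6 m³
Sy = ΔV / (A × Δh) = 2.37 × 10^6 m³ / (6.799 × 10^5 m² × 12 m) = 0.2905

Sy ≈ 0.29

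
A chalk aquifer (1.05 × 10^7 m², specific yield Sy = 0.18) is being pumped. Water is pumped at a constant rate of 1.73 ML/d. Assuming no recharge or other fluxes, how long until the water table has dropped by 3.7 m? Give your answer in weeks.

t ≈ 577 weeks

ΔV = Sy × A × Δh = 0.18 × 1.05 × 10^7 × 3.7 = 6.993 × 10^6 m³
Q = 1.73 ML/d = 1730 m³/d
t = ΔV / Q = 6.993 × 10^6 m³ / 1730 m³/d = 4042 d
t = 4042 d ≈ 577.5 weeks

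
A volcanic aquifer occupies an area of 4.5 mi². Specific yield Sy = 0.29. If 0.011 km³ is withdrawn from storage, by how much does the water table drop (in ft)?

Δh ≈ 10.7 ft

A = 4.5 mi² = 1.165 × 10^7 m²
ΔV = 0.011 km³ = 1.1 × 10^7 m³
Δh = ΔV / (Sy × A) = 1.1 × 10^7 m³ / (0.29 × 1.165 × 10^7 m²) = 3.255 m
Δh = 3.255 m = 10.68 ft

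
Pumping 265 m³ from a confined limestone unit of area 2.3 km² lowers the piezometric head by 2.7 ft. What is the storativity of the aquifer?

S ≈ 1.4 × 10^-4

A = 2.3 km² = 2.3 × 10^6 m²
Δh = 2.7 ft = 0.823 m
S = ΔV / (A × Δh) = 265 m³ / (2.3 × 10^6 m² × 0.823 m) = 1.4 × 10^-4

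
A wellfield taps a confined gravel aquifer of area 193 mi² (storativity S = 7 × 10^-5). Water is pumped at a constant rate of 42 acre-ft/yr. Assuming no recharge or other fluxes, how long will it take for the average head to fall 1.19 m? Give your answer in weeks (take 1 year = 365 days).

t ≈ 41.9 weeks

A = 193 mi² = 4.999 × 10^8 m²
ΔV = S × A × Δh = 7 × 10^-5 × 4.999 × 10^8 × 1.19 = 41640 m³
Q = 42 acre-ft/yr = 141.9 m³/d
t = ΔV / Q = 41640 m³ / 141.9 m³/d = 293.4 d
t = 293.4 d ≈ 41.91 weeks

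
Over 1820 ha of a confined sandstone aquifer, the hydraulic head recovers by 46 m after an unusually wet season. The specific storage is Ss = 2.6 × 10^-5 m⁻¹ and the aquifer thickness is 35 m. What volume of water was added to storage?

ΔV ≈ 7.62 × 10^5 m³

S = Ss × b = 2.6 × 10^-5 m⁻¹ × 35 m = 9.1 × 10^-4
A = 1820 ha = 1.82 × 10^7 m²
ΔV = S × A × Δh = 9.1 × 10^-4 × 1.82 × 10^7 m² × 46 m = 7.619 × 10^5 m³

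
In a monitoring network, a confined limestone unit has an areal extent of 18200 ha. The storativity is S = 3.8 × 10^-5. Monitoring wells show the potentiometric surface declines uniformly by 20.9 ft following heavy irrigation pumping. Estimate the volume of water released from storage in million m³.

ΔV ≈ 0.0441 million m³

A = 18200 ha = 1.82 × 10^8 m²
Δh = 20.9 ft = 6.37 m
ΔV = S × A × Δh = 3.8 × 10^-5 × 1.82 × 10^8 m² × 6.37 m = 44060 m³
ΔV = 44060 m³ = 0.04406 million m³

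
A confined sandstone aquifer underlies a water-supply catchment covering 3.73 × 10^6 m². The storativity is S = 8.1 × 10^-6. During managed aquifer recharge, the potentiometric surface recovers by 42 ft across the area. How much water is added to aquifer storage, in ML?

Δh = 42 ft = 12.8 m
ΔV = S × A × Δh = 8.1 × 10^-6 × 3.73 × 10^6 m² × 12.8 m = 386.8 m³
ΔV = 386.8 m³ = 0.3868 ML

ΔV ≈ 0.387 ML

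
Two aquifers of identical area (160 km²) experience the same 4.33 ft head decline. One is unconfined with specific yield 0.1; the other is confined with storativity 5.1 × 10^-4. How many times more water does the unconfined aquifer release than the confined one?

ΔV_u / ΔV_c ≈ 196

A = 160 km² = 1.6 × 10^8 m²
Δh = 4.33 ft = 1.32 m
Unconfined: ΔV_u = Sy × A × Δh = 0.1 × 1.6 × 10^8 × 1.32 = 2.112 × 10^7 m³
Confined: ΔV_c = S × A × Δh = 5.1 × 10^-4 × 1.6 × 10^8 × 1.32 = 1.077 × 10^5 m³
Ratio = ΔV_u / ΔV_c = Sy / S = 0.1 / 5.1 × 10^-4 = 196.1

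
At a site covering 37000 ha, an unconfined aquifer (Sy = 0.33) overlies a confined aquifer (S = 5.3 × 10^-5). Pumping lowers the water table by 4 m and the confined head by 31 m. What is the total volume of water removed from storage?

A = 37000 ha = 3.7 × 10^8 m²
Unconfined: ΔV_u = Sy × A × Δh_u = 0.33 × 3.7 × 10^8 × 4 = 4.884 × 10^8 m³
Confined: ΔV_c = S × A × Δh_c = 5.3 × 10^-5 × 3.7 × 10^8 × 31 = 6.079 × 10^5 m³
Total ΔV = 4.884 × 10^8 + 6.079 × 10^5 = 4.89 × 10^8 m³

ΔV ≈ 4.89 × 10^8 m³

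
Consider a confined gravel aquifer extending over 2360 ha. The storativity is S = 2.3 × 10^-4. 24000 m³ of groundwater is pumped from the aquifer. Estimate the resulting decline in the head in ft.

A = 2360 ha = 2.36 × 10^7 m²
Δh = ΔV / (S × A) = 24000 m³ / (2.3 × 10^-4 × 2.36 × 10^7 m²) = 4.422 m
Δh = 4.422 m = 14.51 ft

Δh ≈ 14.5 ft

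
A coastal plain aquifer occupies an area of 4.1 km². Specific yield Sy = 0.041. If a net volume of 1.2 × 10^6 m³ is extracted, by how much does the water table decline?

A = 4.1 km² = 4.1 × 10^6 m²
Δh = ΔV / (Sy × A) = 1.2 × 10^6 m³ / (0.041 × 4.1 × 10^6 m²) = 7.139 m

Δh ≈ 7.14 m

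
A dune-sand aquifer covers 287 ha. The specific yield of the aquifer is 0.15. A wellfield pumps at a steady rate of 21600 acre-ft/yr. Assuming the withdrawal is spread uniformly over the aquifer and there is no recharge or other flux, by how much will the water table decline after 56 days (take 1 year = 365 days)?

Δh ≈ 9.5 m

A = 287 ha = 2.87 × 10^6 m²
Q = 21600 acre-ft/yr = 73000 m³/d
ΔV = Q × t = 73000 m³/d × 56 d = 4.088 × 10^6 m³
Δh = ΔV / (Sy × A) = 4.088 × 10^6 / (0.15 × 2.87 × 10^6) = 9.495 m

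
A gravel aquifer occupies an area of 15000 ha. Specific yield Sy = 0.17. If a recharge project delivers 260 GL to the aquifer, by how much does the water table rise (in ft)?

Δh ≈ 33.5 ft

A = 15000 ha = 1.5 × 10^8 m²
ΔV = 260 GL = 2.6 × 10^8 m³
Δh = ΔV / (Sy × A) = 2.6 × 10^8 m³ / (0.17 × 1.5 × 10^8 m²) = 10.2 m
Δh = 10.2 m = 33.45 ft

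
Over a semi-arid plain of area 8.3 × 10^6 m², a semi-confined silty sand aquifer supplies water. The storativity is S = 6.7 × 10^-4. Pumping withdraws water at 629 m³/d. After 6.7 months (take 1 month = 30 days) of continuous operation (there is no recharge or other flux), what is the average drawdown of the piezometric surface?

Δh ≈ 22.7 m

t = 6.7 months = 201 d
ΔV = Q × t = 629 m³/d × 201 d = 1.264 × 10^5 m³
Δh = ΔV / (S × A) = 1.264 × 10^5 / (6.7 × 10^-4 × 8.3 × 10^6) = 22.73 m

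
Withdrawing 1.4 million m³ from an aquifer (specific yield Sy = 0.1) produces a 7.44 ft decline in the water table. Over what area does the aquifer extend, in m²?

Δh = 7.44 ft = 2.268 m
ΔV = 1.4 million m³ = 1.4 × 10^6 m³
A = ΔV / (Sy × Δh) = 1.4 × 10^6 / (0.1 × 2.268) = 6.174 × 10^6 m²

A ≈ 6.17 × 10^6 m²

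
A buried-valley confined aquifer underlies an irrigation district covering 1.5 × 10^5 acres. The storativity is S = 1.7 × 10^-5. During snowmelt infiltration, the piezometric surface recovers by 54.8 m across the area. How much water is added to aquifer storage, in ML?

ΔV ≈ 566 ML

A = 1.5 × 10^5 acres = 6.07 × 10^8 m²
ΔV = S × A × Δh = 1.7 × 10^-5 × 6.07 × 10^8 m² × 54.8 m = 5.655 × 10^5 m³
ΔV = 5.655 × 10^5 m³ = 565.5 ML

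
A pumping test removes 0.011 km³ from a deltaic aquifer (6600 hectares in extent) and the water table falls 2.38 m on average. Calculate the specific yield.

Sy ≈ 0.07

A = 6600 hectares = 6.6 × 10^7 m²
ΔV = 0.011 km³ = 1.1 × 10^7 m³
Sy = ΔV / (A × Δh) = 1.1 × 10^7 m³ / (6.6 × 10^7 m² × 2.38 m) = 0.07003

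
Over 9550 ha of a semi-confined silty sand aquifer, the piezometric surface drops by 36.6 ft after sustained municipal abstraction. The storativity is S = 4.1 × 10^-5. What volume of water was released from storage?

ΔV ≈ 43700 m³

A = 9550 ha = 9.55 × 10^7 m²
Δh = 36.6 ft = 11.16 m
ΔV = S × A × Δh = 4.1 × 10^-5 × 9.55 × 10^7 m² × 11.16 m = 43680 m³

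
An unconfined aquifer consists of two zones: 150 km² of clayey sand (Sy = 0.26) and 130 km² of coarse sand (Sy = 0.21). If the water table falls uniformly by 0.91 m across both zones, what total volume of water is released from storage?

A₁ = 150 km² = 1.5 × 10^8 m²; A₂ = 130 km² = 1.3 × 10^8 m²
ΔV₁ = 0.26 × 1.5 × 10^8 × 0.91 = 3.549 × 10^7 m³
ΔV₂ = 0.21 × 1.3 × 10^8 × 0.91 = 2.484 × 10^7 m³
ΔV = ΔV₁ + ΔV₂ = 6.033 × 10^7 m³

ΔV ≈ 6.03 × 10^7 m³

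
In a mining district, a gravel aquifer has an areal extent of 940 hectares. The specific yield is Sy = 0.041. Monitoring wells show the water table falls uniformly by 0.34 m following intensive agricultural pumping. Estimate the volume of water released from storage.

A = 940 hectares = 9.4 × 10^6 m²
ΔV = Sy × A × Δh = 0.041 × 9.4 × 10^6 m² × 0.34 m = 1.31 × 10^5 m³

ΔV ≈ 1.31 × 10^5 m³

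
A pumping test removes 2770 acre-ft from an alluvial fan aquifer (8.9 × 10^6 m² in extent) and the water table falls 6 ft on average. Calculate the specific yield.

Δh = 6 ft = 1.829 m
ΔV = 2770 acre-ft = 3.417 × 10^6 m³
Sy = ΔV / (A × Δh) = 3.417 × 10^6 m³ / (8.9 × 10^6 m² × 1.829 m) = 0.2099

Sy ≈ 0.21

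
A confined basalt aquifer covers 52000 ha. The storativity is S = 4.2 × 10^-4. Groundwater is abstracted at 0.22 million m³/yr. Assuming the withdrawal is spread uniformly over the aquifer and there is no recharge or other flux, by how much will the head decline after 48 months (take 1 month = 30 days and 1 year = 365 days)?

Δh ≈ 3.97 m

A = 52000 ha = 5.2 × 10^8 m²
Q = 0.22 million m³/yr = 602.7 m³/d
t = 48 months = 1440 d
ΔV = Q × t = 602.7 m³/d × 1440 d = 8.679 × 10^5 m³
Δh = ΔV / (S × A) = 8.679 × 10^5 / (4.2 × 10^-4 × 5.2 × 10^8) = 3.974 m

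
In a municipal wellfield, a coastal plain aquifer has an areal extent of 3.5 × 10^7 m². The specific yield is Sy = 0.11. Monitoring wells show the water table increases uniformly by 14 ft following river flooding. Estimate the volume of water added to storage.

ΔV ≈ 1.64 × 10^7 m³

Δh = 14 ft = 4.267 m
ΔV = Sy × A × Δh = 0.11 × 3.5 × 10^7 m² × 4.267 m = 1.643 × 10^7 m³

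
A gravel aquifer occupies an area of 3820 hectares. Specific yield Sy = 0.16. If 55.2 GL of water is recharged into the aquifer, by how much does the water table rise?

A = 3820 hectares = 3.82 × 10^7 m²
ΔV = 55.2 GL = 5.52 × 10^7 m³
Δh = ΔV / (Sy × A) = 5.52 × 10^7 m³ / (0.16 × 3.82 × 10^7 m²) = 9.031 m

Δh ≈ 9.03 m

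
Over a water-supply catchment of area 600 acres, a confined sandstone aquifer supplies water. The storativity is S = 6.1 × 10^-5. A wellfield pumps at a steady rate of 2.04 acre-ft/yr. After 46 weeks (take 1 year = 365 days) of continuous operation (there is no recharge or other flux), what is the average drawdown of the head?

A = 600 acres = 2.428 × 10^6 m²
Q = 2.04 acre-ft/yr = 6.894 m³/d
t = 46 weeks = 322 d
ΔV = Q × t = 6.894 m³/d × 322 d = 2220 m³
Δh = ΔV / (S × A) = 2220 / (6.1 × 10^-5 × 2.428 × 10^6) = 14.99 m

Δh ≈ 15 m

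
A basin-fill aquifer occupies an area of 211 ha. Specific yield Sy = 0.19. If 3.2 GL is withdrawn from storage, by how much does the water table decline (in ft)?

Δh ≈ 26.2 ft

A = 211 ha = 2.11 × 10^6 m²
ΔV = 3.2 GL = 3.2 × 10^6 m³
Δh = ΔV / (Sy × A) = 3.2 × 10^6 m³ / (0.19 × 2.11 × 10^6 m²) = 7.982 m
Δh = 7.982 m = 26.19 ft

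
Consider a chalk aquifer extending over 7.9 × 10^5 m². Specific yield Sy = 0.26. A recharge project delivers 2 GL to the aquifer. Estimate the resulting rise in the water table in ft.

Δh ≈ 31.9 ft

ΔV = 2 GL = 2 × 10^6 m³
Δh = ΔV / (Sy × A) = 2 × 10^6 m³ / (0.26 × 7.9 × 10^5 m²) = 9.737 m
Δh = 9.737 m = 31.95 ft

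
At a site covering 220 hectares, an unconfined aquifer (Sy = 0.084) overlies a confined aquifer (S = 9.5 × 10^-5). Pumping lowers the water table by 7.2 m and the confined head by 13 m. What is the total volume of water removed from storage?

A = 220 hectares = 2.2 × 10^6 m²
Unconfined: ΔV_u = Sy × A × Δh_u = 0.084 × 2.2 × 10^6 × 7.2 = 1.331 × 10^6 m³
Confined: ΔV_c = S × A × Δh_c = 9.5 × 10^-5 × 2.2 × 10^6 × 13 = 2717 m³
Total ΔV = 1.331 × 10^6 + 2717 = 1.333 × 10^6 m³

ΔV ≈ 1.33 × 10^6 m³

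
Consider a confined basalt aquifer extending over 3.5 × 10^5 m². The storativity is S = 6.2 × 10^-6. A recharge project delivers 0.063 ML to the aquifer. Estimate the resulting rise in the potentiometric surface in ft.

Δh ≈ 95.3 ft

ΔV = 0.063 ML = 63 m³
Δh = ΔV / (S × A) = 63 m³ / (6.2 × 10^-6 × 3.5 × 10^5 m²) = 29.03 m
Δh = 29.03 m = 95.25 ft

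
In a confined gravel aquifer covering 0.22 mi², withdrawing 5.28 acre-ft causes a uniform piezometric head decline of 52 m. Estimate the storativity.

A = 0.22 mi² = 5.698 × 10^5 m²
ΔV = 5.28 acre-ft = 6513 m³
S = ΔV / (A × Δh) = 6513 m³ / (5.698 × 10^5 m² × 52 m) = 2.198 × 10^-4

S ≈ 2.2 × 10^-4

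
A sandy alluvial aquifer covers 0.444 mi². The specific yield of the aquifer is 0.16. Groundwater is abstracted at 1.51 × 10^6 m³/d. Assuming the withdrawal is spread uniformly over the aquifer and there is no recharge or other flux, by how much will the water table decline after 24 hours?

Δh ≈ 8.21 m

A = 0.444 mi² = 1.15 × 10^6 m²
t = 24 hours = 1 d
ΔV = Q × t = 1.51 × 10^6 m³/d × 1 d = 1.51 × 10^6 m³
Δh = ΔV / (Sy × A) = 1.51 × 10^6 / (0.16 × 1.15 × 10^6) = 8.207 m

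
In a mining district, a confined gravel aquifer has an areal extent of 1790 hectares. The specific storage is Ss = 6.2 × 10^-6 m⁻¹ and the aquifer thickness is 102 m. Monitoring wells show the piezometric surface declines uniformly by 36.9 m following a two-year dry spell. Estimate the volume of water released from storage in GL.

S = Ss × b = 6.2 × 10^-6 m⁻¹ × 102 m = 6.324 × 10^-4
A = 1790 hectares = 1.79 × 10^7 m²
ΔV = S × A × Δh = 6.324 × 10^-4 × 1.79 × 10^7 m² × 36.9 m = 4.177 × 10^5 m³
ΔV = 4.177 × 10^5 m³ = 0.4177 GL

ΔV ≈ 0.418 GL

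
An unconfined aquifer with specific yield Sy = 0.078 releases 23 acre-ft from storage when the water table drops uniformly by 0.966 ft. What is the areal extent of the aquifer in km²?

A ≈ 1.24 km²

Δh = 0.966 ft = 0.2944 m
ΔV = 23 acre-ft = 28370 m³
A = ΔV / (Sy × Δh) = 28370 / (0.078 × 0.2944) = 1.235 × 10^6 m²
A = 1.235 × 10^6 m² = 1.235 km²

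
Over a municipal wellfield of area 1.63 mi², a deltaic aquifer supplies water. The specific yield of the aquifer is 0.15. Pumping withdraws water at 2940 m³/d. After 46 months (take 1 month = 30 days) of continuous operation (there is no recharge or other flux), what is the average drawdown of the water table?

Δh ≈ 6.41 m

A = 1.63 mi² = 4.222 × 10^6 m²
t = 46 months = 1380 d
ΔV = Q × t = 2940 m³/d × 1380 d = 4.057 × 10^6 m³
Δh = ΔV / (Sy × A) = 4.057 × 10^6 / (0.15 × 4.222 × 10^6) = 6.407 m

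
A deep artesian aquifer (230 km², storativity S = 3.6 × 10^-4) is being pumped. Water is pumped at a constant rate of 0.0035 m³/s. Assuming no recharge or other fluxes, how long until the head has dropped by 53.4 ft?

A = 230 km² = 2.3 × 10^8 m²
Δh = 53.4 ft = 16.28 m
ΔV = S × A × Δh = 3.6 × 10^-4 × 2.3 × 10^8 × 16.28 = 1.348 × 10^6 m³
Q = 0.0035 m³/s = 302.4 m³/d
t = ΔV / Q = 1.348 × 10^6 m³ / 302.4 m³/d = 4457 d

t ≈ 4460 days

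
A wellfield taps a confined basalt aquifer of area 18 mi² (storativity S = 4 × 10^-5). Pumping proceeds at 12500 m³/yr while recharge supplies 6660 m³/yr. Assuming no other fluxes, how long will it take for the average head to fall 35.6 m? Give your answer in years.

t ≈ 11.4 years

A = 18 mi² = 4.662 × 10^7 m²
ΔV = S × A × Δh = 4 × 10^-5 × 4.662 × 10^7 × 35.6 = 66390 m³
Net withdrawal = 12500 − 6660 = 5840 m³/yr = 16 m³/d
t = ΔV / Q = 66390 m³ / 16 m³/d = 4149 d
t = 4149 d ≈ 11.37 years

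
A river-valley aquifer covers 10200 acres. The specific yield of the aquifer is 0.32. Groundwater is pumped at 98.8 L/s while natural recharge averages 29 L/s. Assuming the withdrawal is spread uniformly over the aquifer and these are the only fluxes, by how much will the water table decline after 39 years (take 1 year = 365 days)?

A = 10200 acres = 4.128 × 10^7 m²
Net abstraction = 98.8 − 29 = 69.8 L/s
Q_net = 69.8 L/s = 6031 m³/d
t = 39 years = 14240 d
ΔV = Q × t = 6031 m³/d × 14240 d = 8.585 × 10^7 m³
Δh = ΔV / (Sy × A) = 8.585 × 10^7 / (0.32 × 4.128 × 10^7) = 6.499 m

Δh ≈ 6.5 m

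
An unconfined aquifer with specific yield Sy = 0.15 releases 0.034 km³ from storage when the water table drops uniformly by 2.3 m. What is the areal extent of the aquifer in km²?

A ≈ 98.6 km²

ΔV = 0.034 km³ = 3.4 × 10^7 m³
A = ΔV / (Sy × Δh) = 3.4 × 10^7 / (0.15 × 2.3) = 9.855 × 10^7 m²
A = 9.855 × 10^7 m² = 98.55 km²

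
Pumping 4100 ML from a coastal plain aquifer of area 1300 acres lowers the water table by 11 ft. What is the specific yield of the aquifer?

Sy ≈ 0.23

A = 1300 acres = 5.261 × 10^6 m²
Δh = 11 ft = 3.353 m
ΔV = 4100 ML = 4.1 × 10^6 m³
Sy = ΔV / (A × Δh) = 4.1 × 10^6 m³ / (5.261 × 10^6 m² × 3.353 m) = 0.2324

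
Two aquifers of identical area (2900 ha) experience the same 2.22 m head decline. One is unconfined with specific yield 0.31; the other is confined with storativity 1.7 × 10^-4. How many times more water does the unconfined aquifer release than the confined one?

ΔV_u / ΔV_c ≈ 1820

A = 2900 ha = 2.9 × 10^7 m²
Unconfined: ΔV_u = Sy × A × Δh = 0.31 × 2.9 × 10^7 × 2.22 = 1.996 × 10^7 m³
Confined: ΔV_c = S × A × Δh = 1.7 × 10^-4 × 2.9 × 10^7 × 2.22 = 10940 m³
Ratio = ΔV_u / ΔV_c = Sy / S = 0.31 / 1.7 × 10^-4 = 1824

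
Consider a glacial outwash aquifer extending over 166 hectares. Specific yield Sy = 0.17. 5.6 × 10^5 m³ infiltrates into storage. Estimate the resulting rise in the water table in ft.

Δh ≈ 6.51 ft

A = 166 hectares = 1.66 × 10^6 m²
Δh = ΔV / (Sy × A) = 5.6 × 10^5 m³ / (0.17 × 1.66 × 10^6 m²) = 1.984 m
Δh = 1.984 m = 6.511 ft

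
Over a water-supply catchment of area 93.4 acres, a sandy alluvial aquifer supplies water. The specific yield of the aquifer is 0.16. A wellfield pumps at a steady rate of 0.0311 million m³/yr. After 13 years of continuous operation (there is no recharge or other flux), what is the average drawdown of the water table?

Δh ≈ 6.69 m

A = 93.4 acres = 3.78 × 10^5 m²
Q = 0.0311 million m³/yr = 85.21 m³/d
t = 13 years = 4745 d
ΔV = Q × t = 85.21 m³/d × 4745 d = 4.043 × 10^5 m³
Δh = ΔV / (Sy × A) = 4.043 × 10^5 / (0.16 × 3.78 × 10^5) = 6.685 m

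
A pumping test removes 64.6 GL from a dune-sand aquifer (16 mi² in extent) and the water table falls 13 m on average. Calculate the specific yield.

Sy ≈ 0.12

A = 16 mi² = 4.144 × 10^7 m²
ΔV = 64.6 GL = 6.46 × 10^7 m³
Sy = ΔV / (A × Δh) = 6.46 × 10^7 m³ / (4.144 × 10^7 m² × 13 m) = 0.1199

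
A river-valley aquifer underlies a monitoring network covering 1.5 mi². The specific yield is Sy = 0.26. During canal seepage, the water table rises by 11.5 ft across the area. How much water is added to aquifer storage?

ΔV ≈ 3.54 × 10^6 m³

A = 1.5 mi² = 3.885 × 10^6 m²
Δh = 11.5 ft = 3.505 m
ΔV = Sy × A × Δh = 0.26 × 3.885 × 10^6 m² × 3.505 m = 3.541 × 10^6 m³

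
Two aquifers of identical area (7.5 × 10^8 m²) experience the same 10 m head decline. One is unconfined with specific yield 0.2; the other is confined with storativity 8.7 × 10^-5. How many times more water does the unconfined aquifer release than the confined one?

Unconfined: ΔV_u = Sy × A × Δh = 0.2 × 7.5 × 10^8 × 10 = 1.5 × 10^9 m³
Confined: ΔV_c = S × A × Δh = 8.7 × 10^-5 × 7.5 × 10^8 × 10 = 6.525 × 10^5 m³
Ratio = ΔV_u / ΔV_c = Sy / S = 0.2 / 8.7 × 10^-5 = 2299

ΔV_u / ΔV_c ≈ 2300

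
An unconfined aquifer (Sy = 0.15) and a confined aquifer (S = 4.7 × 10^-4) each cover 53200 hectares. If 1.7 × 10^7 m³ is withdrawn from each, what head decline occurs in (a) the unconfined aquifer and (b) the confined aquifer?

Δh_u ≈ 0.213 m; Δh_c ≈ 68 m

A = 53200 hectares = 5.32 × 10^8 m²
Unconfined: Δh_u = ΔV/(Sy·A) = 1.7 × 10^7/(0.15 × 5.32 × 10^8) = 0.213 m
Confined: Δh_c = ΔV/(S·A) = 1.7 × 10^7/(4.7 × 10^-4 × 5.32 × 10^8) = 67.99 m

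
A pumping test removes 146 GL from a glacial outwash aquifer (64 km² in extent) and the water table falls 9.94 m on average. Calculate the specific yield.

Sy ≈ 0.23

A = 64 km² = 6.4 × 10^7 m²
ΔV = 146 GL = 1.46 × 10^8 m³
Sy = ΔV / (A × Δh) = 1.46 × 10^8 m³ / (6.4 × 10^7 m² × 9.94 m) = 0.2295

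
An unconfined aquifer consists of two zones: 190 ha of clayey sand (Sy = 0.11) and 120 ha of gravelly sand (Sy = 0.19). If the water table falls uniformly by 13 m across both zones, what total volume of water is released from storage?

A₁ = 190 ha = 1.9 × 10^6 m²; A₂ = 120 ha = 1.2 × 10^6 m²
ΔV₁ = 0.11 × 1.9 × 10^6 × 13 = 2.717 × 10^6 m³
ΔV₂ = 0.19 × 1.2 × 10^6 × 13 = 2.964 × 10^6 m³
ΔV = ΔV₁ + ΔV₂ = 5.681 × 10^6 m³

ΔV ≈ 5.68 × 10^6 m³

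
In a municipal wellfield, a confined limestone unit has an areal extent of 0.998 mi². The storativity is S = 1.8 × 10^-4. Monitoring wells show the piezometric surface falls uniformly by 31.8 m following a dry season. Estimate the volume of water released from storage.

A = 0.998 mi² = 2.585 × 10^6 m²
ΔV = S × A × Δh = 1.8 × 10^-4 × 2.585 × 10^6 m² × 31.8 m = 14800 m³

ΔV ≈ 14800 m³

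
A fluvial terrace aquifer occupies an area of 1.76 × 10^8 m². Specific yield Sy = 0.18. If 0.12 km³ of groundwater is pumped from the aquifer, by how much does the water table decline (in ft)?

Δh ≈ 12.4 ft

ΔV = 0.12 km³ = 1.2 × 10^8 m³
Δh = ΔV / (Sy × A) = 1.2 × 10^8 m³ / (0.18 × 1.76 × 10^8 m²) = 3.788 m
Δh = 3.788 m = 12.43 ft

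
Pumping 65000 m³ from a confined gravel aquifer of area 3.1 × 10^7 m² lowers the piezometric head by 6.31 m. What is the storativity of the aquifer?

S = ΔV / (A × Δh) = 65000 m³ / (3.1 × 10^7 m² × 6.31 m) = 3.323 × 10^-4

S ≈ 3.3 × 10^-4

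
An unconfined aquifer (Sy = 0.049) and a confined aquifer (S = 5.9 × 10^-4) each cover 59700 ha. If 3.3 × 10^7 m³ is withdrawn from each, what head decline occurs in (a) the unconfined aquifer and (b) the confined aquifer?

Δh_u ≈ 1.13 m; Δh_c ≈ 93.7 m

A = 59700 ha = 5.97 × 10^8 m²
Unconfined: Δh_u = ΔV/(Sy·A) = 3.3 × 10^7/(0.049 × 5.97 × 10^8) = 1.128 m
Confined: Δh_c = ΔV/(S·A) = 3.3 × 10^7/(5.9 × 10^-4 × 5.97 × 10^8) = 93.69 m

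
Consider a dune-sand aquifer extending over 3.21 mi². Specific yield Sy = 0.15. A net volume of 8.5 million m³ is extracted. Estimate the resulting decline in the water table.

A = 3.21 mi² = 8.314 × 10^6 m²
ΔV = 8.5 million m³ = 8.5 × 10^6 m³
Δh = ΔV / (Sy × A) = 8.5 × 10^6 m³ / (0.15 × 8.314 × 10^6 m²) = 6.816 m

Δh ≈ 6.82 m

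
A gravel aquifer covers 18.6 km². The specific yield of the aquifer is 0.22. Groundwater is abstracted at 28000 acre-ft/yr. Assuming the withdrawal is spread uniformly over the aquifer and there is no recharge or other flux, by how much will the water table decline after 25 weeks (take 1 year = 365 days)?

Δh ≈ 4.05 m

A = 18.6 km² = 1.86 × 10^7 m²
Q = 28000 acre-ft/yr = 94620 m³/d
t = 25 weeks = 175 d
ΔV = Q × t = 94620 m³/d × 175 d = 1.656 × 10^7 m³
Δh = ΔV / (Sy × A) = 1.656 × 10^7 / (0.22 × 1.86 × 10^7) = 4.047 m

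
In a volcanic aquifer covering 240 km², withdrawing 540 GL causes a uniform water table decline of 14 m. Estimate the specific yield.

A = 240 km² = 2.4 × 10^8 m²
ΔV = 540 GL = 5.4 × 10^8 m³
Sy = ΔV / (A × Δh) = 5.4 × 10^8 m³ / (2.4 × 10^8 m² × 14 m) = 0.1607

Sy ≈ 0.16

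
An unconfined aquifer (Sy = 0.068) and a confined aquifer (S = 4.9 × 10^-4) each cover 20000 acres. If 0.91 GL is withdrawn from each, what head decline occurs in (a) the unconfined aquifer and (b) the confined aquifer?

A = 20000 acres = 8.094 × 10^7 m²
ΔV = 0.91 GL = 9.1 × 10^5 m³
Unconfined: Δh_u = ΔV/(Sy·A) = 9.1 × 10^5/(0.068 × 8.094 × 10^7) = 0.1653 m
Confined: Δh_c = ΔV/(S·A) = 9.1 × 10^5/(4.9 × 10^-4 × 8.094 × 10^7) = 22.95 m

Δh_u ≈ 0.165 m; Δh_c ≈ 22.9 m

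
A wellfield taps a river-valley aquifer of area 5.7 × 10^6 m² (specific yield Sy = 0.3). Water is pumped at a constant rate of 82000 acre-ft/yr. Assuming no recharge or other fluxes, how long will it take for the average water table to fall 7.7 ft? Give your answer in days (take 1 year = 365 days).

t ≈ 14.5 days

Δh = 7.7 ft = 2.347 m
ΔV = Sy × A × Δh = 0.3 × 5.7 × 10^6 × 2.347 = 4.013 × 10^6 m³
Q = 82000 acre-ft/yr = 2.771 × 10^5 m³/d
t = ΔV / Q = 4.013 × 10^6 m³ / 2.771 × 10^5 m³/d = 14.48 d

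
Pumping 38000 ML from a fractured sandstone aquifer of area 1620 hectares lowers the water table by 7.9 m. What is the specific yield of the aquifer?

A = 1620 hectares = 1.62 × 10^7 m²
ΔV = 38000 ML = 3.8 × 10^7 m³
Sy = ΔV / (A × Δh) = 3.8 × 10^7 m³ / (1.62 × 10^7 m² × 7.9 m) = 0.2969

Sy ≈ 0.3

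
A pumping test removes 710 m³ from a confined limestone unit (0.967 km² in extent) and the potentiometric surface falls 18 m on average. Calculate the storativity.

A = 0.967 km² = 9.67 × 10^5 m²
S = ΔV / (A × Δh) = 710 m³ / (9.67 × 10^5 m² × 18 m) = 4.079 × 10^-5

S ≈ 4.1 × 10^-5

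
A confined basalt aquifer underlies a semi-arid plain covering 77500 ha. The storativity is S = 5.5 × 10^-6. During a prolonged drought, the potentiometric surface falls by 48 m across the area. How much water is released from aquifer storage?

A = 77500 ha = 7.75 × 10^8 m²
ΔV = S × A × Δh = 5.5 × 10^-6 × 7.75 × 10^8 m² × 48 m = 2.046 × 10^5 m³

ΔV ≈ 2.05 × 10^5 m³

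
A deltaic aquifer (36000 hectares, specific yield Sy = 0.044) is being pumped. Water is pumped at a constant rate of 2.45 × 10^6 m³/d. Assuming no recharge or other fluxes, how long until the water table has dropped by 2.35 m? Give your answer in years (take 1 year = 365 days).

A = 36000 hectares = 3.6 × 10^8 m²
ΔV = Sy × A × Δh = 0.044 × 3.6 × 10^8 × 2.35 = 3.722 × 10^7 m³
t = ΔV / Q = 3.722 × 10^7 m³ / 2.45 × 10^6 m³/d = 15.19 d
t = 15.19 d ≈ 0.04163 years

t ≈ 0.0416 years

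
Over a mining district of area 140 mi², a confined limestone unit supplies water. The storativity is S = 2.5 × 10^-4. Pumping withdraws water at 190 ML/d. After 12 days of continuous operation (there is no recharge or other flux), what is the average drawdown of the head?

A = 140 mi² = 3.626 × 10^8 m²
Q = 190 ML/d = 1.9 × 10^5 m³/d
ΔV = Q × t = 1.9 × 10^5 m³/d × 12 d = 2.28 × 10^6 m³
Δh = ΔV / (S × A) = 2.28 × 10^6 / (2.5 × 10^-4 × 3.626 × 10^8) = 25.15 m

Δh ≈ 25.2 m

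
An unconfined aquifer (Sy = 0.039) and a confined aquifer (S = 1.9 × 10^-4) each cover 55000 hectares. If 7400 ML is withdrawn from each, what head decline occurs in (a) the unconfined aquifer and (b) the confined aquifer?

Δh_u ≈ 0.345 m; Δh_c ≈ 70.8 m

A = 55000 hectares = 5.5 × 10^8 m²
ΔV = 7400 ML = 7.4 × 10^6 m³
Unconfined: Δh_u = ΔV/(Sy·A) = 7.4 × 10^6/(0.039 × 5.5 × 10^8) = 0.345 m
Confined: Δh_c = ΔV/(S·A) = 7.4 × 10^6/(1.9 × 10^-4 × 5.5 × 10^8) = 70.81 m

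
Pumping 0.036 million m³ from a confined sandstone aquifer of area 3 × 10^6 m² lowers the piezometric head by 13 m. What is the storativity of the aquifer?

ΔV = 0.036 million m³ = 36000 m³
S = ΔV / (A × Δh) = 36000 m³ / (3 × 10^6 m² × 13 m) = 9.231 × 10^-4

S ≈ 9.2 × 10^-4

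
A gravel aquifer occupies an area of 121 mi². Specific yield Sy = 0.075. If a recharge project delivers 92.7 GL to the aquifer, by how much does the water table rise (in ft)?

A = 121 mi² = 3.134 × 10^8 m²
ΔV = 92.7 GL = 9.27 × 10^7 m³
Δh = ΔV / (Sy × A) = 9.27 × 10^7 m³ / (0.075 × 3.134 × 10^8 m²) = 3.944 m
Δh = 3.944 m = 12.94 ft

Δh ≈ 12.9 ft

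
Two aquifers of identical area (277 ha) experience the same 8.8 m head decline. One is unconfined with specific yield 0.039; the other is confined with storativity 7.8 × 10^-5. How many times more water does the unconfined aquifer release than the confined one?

ΔV_u / ΔV_c ≈ 500

A = 277 ha = 2.77 × 10^6 m²
Unconfined: ΔV_u = Sy × A × Δh = 0.039 × 2.77 × 10^6 × 8.8 = 9.507 × 10^5 m³
Confined: ΔV_c = S × A × Δh = 7.8 × 10^-5 × 2.77 × 10^6 × 8.8 = 1901 m³
Ratio = ΔV_u / ΔV_c = Sy / S = 0.039 / 7.8 × 10^-5 = 500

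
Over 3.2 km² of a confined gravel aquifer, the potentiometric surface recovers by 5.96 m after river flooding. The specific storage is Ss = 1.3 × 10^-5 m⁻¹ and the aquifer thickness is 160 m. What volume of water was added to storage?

ΔV ≈ 39700 m³

S = Ss × b = 1.3 × 10^-5 m⁻¹ × 160 m = 2.08 × 10^-3
A = 3.2 km² = 3.2 × 10^6 m²
ΔV = S × A × Δh = 0.00208 × 3.2 × 10^6 m² × 5.96 m = 39670 m³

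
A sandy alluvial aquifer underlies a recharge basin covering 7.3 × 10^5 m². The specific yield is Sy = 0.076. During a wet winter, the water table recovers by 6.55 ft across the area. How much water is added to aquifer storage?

Δh = 6.55 ft = 1.996 m
ΔV = Sy × A × Δh = 0.076 × 7.3 × 10^5 m² × 1.996 m = 1.108 × 10^5 m³

ΔV ≈ 1.11 × 10^5 m³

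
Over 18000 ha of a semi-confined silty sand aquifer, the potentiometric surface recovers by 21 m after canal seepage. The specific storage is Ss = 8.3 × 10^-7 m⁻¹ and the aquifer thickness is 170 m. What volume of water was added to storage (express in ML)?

S = Ss × b = 8.3 × 10^-7 m⁻¹ × 170 m = 1.411 × 10^-4
A = 18000 ha = 1.8 × 10^8 m²
ΔV = S × A × Δh = 1.411 × 10^-4 × 1.8 × 10^8 m² × 21 m = 5.334 × 10^5 m³
ΔV = 5.334 × 10^5 m³ = 533.4 ML

ΔV ≈ 533 ML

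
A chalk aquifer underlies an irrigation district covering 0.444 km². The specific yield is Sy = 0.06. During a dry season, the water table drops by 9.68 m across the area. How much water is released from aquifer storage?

ΔV ≈ 2.58 × 10^5 m³

A = 0.444 km² = 4.44 × 10^5 m²
ΔV = Sy × A × Δh = 0.06 × 4.44 × 10^5 m² × 9.68 m = 2.579 × 10^5 m³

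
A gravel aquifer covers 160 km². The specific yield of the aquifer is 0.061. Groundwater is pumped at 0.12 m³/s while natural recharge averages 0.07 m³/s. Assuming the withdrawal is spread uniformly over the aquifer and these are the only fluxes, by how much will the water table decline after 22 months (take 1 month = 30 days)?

Δh ≈ 0.292 m

A = 160 km² = 1.6 × 10^8 m²
Net abstraction = 0.12 − 0.07 = 0.05 m³/s
Q_net = 0.05 m³/s = 4320 m³/d
t = 22 months = 660 d
ΔV = Q × t = 4320 m³/d × 660 d = 2.851 × 10^6 m³
Δh = ΔV / (Sy × A) = 2.851 × 10^6 / (0.061 × 1.6 × 10^8) = 0.2921 m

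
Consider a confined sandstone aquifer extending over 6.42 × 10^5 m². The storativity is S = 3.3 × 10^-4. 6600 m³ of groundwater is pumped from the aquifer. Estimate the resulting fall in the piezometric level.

Δh ≈ 31.2 m

Δh = ΔV / (S × A) = 6600 m³ / (3.3 × 10^-4 × 6.42 × 10^5 m²) = 31.15 m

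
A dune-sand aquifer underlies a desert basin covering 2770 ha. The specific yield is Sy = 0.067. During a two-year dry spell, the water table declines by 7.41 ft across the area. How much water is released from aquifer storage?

A = 2770 ha = 2.77 × 10^7 m²
Δh = 7.41 ft = 2.259 m
ΔV = Sy × A × Δh = 0.067 × 2.77 × 10^7 m² × 2.259 m = 4.192 × 10^6 m³

ΔV ≈ 4.19 × 10^6 m³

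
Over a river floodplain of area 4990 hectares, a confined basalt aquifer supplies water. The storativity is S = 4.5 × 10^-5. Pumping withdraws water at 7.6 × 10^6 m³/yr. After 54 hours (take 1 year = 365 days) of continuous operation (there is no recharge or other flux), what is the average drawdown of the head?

Δh ≈ 20.9 m

A = 4990 hectares = 4.99 × 10^7 m²
Q = 7.6 × 10^6 m³/yr = 20820 m³/d
t = 54 hours = 2.25 d
ΔV = Q × t = 20820 m³/d × 2.25 d = 46850 m³
Δh = ΔV / (S × A) = 46850 / (4.5 × 10^-5 × 4.99 × 10^7) = 20.86 m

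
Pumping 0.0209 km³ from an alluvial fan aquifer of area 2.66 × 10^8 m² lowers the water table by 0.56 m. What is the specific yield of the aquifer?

ΔV = 0.0209 km³ = 2.09 × 10^7 m³
Sy = ΔV / (A × Δh) = 2.09 × 10^7 m³ / (2.66 × 10^8 m² × 0.56 m) = 0.1403

Sy ≈ 0.14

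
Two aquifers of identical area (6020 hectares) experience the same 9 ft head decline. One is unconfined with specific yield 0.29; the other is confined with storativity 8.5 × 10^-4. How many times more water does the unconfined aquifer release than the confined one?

ΔV_u / ΔV_c ≈ 341

A = 6020 hectares = 6.02 × 10^7 m²
Δh = 9 ft = 2.743 m
Unconfined: ΔV_u = Sy × A × Δh = 0.29 × 6.02 × 10^7 × 2.743 = 4.789 × 10^7 m³
Confined: ΔV_c = S × A × Δh = 8.5 × 10^-4 × 6.02 × 10^7 × 2.743 = 1.404 × 10^5 m³
Ratio = ΔV_u / ΔV_c = Sy / S = 0.29 / 8.5 × 10^-4 = 341.2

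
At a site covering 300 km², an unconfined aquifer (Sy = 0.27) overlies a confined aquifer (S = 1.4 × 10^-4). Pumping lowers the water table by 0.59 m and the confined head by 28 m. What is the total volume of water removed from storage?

A = 300 km² = 3 × 10^8 m²
Unconfined: ΔV_u = Sy × A × Δh_u = 0.27 × 3 × 10^8 × 0.59 = 4.779 × 10^7 m³
Confined: ΔV_c = S × A × Δh_c = 1.4 × 10^-4 × 3 × 10^8 × 28 = 1.176 × 10^6 m³
Total ΔV = 4.779 × 10^7 + 1.176 × 10^6 = 4.897 × 10^7 m³

ΔV ≈ 4.9 × 10^7 m³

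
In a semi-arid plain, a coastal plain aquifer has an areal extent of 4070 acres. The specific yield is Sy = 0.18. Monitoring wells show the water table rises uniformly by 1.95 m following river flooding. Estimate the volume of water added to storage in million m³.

ΔV ≈ 5.78 million m³

A = 4070 acres = 1.647 × 10^7 m²
ΔV = Sy × A × Δh = 0.18 × 1.647 × 10^7 m² × 1.95 m = 5.781 × 10^6 m³
ΔV = 5.781 × 10^6 m³ = 5.781 million m³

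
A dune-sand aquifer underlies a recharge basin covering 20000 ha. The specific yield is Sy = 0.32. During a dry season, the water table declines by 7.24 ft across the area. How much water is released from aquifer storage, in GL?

A = 20000 ha = 2 × 10^8 m²
Δh = 7.24 ft = 2.207 m
ΔV = Sy × A × Δh = 0.32 × 2 × 10^8 m² × 2.207 m = 1.412 × 10^8 m³
ΔV = 1.412 × 10^8 m³ = 141.2 GL

ΔV ≈ 141 GL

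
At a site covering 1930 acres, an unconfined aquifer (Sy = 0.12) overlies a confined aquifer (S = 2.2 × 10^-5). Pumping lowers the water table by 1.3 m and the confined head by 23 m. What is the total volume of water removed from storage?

ΔV ≈ 1.22 × 10^6 m³

A = 1930 acres = 7.81 × 10^6 m²
Unconfined: ΔV_u = Sy × A × Δh_u = 0.12 × 7.81 × 10^6 × 1.3 = 1.218 × 10^6 m³
Confined: ΔV_c = S × A × Δh_c = 2.2 × 10^-5 × 7.81 × 10^6 × 23 = 3952 m³
Total ΔV = 1.218 × 10^6 + 3952 = 1.222 × 10^6 m³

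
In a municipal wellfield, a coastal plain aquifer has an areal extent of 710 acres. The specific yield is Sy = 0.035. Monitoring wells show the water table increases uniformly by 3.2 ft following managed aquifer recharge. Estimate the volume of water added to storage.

ΔV ≈ 98100 m³

A = 710 acres = 2.873 × 10^6 m²
Δh = 3.2 ft = 0.9754 m
ΔV = Sy × A × Δh = 0.035 × 2.873 × 10^6 m² × 0.9754 m = 98090 m³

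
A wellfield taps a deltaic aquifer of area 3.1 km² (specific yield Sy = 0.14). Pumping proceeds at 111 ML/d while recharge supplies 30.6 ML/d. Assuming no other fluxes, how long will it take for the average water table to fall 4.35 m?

A = 3.1 km² = 3.1 × 10^6 m²
ΔV = Sy × A × Δh = 0.14 × 3.1 × 10^6 × 4.35 = 1.888 × 10^6 m³
Net withdrawal = 111 − 30.6 = 80.4 ML/d = 80400 m³/d
t = ΔV / Q = 1.888 × 10^6 m³ / 80400 m³/d = 23.48 d

t ≈ 23.5 days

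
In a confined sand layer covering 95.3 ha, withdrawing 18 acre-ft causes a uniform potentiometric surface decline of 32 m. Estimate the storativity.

S ≈ 7.3 × 10^-4

A = 95.3 ha = 9.53 × 10^5 m²
ΔV = 18 acre-ft = 22200 m³
S = ΔV / (A × Δh) = 22200 m³ / (9.53 × 10^5 m² × 32 m) = 7.281 × 10^-4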